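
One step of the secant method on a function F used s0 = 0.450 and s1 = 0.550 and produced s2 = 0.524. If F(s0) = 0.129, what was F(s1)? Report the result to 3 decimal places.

The secant line through (0.450, 0.129) and (0.550, F(s1)) crosses zero at s2 = 0.524.
So (0.450, 0.129), (0.550, F(s1)), (0.524, 0) are collinear:
F(s1) = 0.129 · (0.550 − 0.524) / (0.450 − 0.524) = 0.129 · (0.02600)/(-0.07400) = -0.04532

-0.045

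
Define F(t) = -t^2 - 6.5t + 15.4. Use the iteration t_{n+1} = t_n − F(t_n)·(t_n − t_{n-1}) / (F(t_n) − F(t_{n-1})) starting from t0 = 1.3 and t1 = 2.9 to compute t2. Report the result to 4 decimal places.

1.7916

F(1.3) = 5.260000, F(2.9) = -11.860000
t2 = 2.900000 − (-11.860000)·(2.900000 − 1.300000) / (-11.860000 − 5.260000) = 2.900000 − (-18.976000)/(-17.120000) = 1.791589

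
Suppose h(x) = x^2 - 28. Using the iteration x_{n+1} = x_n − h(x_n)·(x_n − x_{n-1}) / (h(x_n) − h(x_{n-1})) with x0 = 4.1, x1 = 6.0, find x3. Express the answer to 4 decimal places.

5.2862

h(4.1) = -11.190000, h(6.0) = 8.000000
x2 = 6.000000 − 8.000000·(6.000000 − 4.100000) / (8.000000 − (-11.190000)) = 6.000000 − (15.200000)/(19.190000) = 5.207921
h(5.207921) = -0.877561
x3 = 5.207921 − (-0.877561)·(5.207921 − 6.000000) / (-0.877561 − 8.000000) = 5.207921 − (0.695098)/(-8.877561) = 5.286219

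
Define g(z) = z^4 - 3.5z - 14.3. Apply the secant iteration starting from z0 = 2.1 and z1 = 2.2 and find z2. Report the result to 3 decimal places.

2.161

g(2.1) = -2.20190, g(2.2) = 1.42560
z2 = 2.20000 − 1.42560·(2.20000 − 2.10000) / (1.42560 − (-2.20190)) = 2.20000 − (0.14256)/(3.62750) = 2.16070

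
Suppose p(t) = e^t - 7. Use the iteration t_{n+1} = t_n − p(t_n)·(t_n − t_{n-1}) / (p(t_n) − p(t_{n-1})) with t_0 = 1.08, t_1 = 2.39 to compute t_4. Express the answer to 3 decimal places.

p(1.08) = -4.05532, p(2.39) = 3.91349
t_2 = 2.39000 − 3.91349·(2.39000 − 1.08000) / (3.91349 − (-4.05532)) = 2.39000 − (5.12668)/(7.96881) = 1.74666
p(1.74666) = -1.26460
t_3 = 1.74666 − (-1.26460)·(1.74666 − 2.39000) / (-1.26460 − 3.91349) = 1.74666 − (0.81357)/(-5.17809) = 1.90378
p(1.90378) = -0.28882
t_4 = 1.90378 − (-0.28882)·(1.90378 − 1.74666) / (-0.28882 − (-1.26460)) = 1.90378 − (-0.04538)/(0.97578) = 1.95028

1.950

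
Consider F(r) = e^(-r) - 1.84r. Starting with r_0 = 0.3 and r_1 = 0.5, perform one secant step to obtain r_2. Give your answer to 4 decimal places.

0.3752

F(0.3) = 0.188818, F(0.5) = -0.313469
r_2 = 0.500000 − (-0.313469)·(0.500000 − 0.300000) / (-0.313469 − 0.188818) = 0.500000 − (-0.062694)/(-0.502288) = 0.375183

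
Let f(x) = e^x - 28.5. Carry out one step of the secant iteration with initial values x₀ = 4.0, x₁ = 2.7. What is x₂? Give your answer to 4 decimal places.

f(4.0) = 26.098150, f(2.7) = -13.620268
x₂ = 2.700000 − (-13.620268)·(2.700000 − 4.000000) / (-13.620268 − 26.098150) = 2.700000 − (17.706349)/(-39.718418) = 3.145797

3.1458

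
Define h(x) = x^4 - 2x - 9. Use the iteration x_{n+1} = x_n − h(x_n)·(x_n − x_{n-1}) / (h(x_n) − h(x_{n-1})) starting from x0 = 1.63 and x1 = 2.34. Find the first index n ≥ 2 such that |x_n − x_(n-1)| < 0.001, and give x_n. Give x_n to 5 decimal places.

n = 6, x_n = 1.89080

h(1.63) = -5.2008824, h(2.34) = 16.3021954
x2 = 2.3400000 − 16.3021954·(0.7100000)/(21.5030777) = 1.8017255;  |Δ| = 0.5382745
h(1.8017255) = -2.0655409
x3 = 1.8017255 − (-2.0655409)·(-0.5382745)/(-18.3677363) = 1.8622571;  |Δ| = 0.0605316
h(1.8622571) = -0.6974806
x4 = 1.8622571 − (-0.6974806)·(0.0605316)/(1.3680603) = 1.8931180;  |Δ| = 0.0308609
h(1.8931180) = 0.0580725
x5 = 1.8931180 − 0.0580725·(0.0308609)/(0.7555531) = 1.8907460;  |Δ| = 0.0023720
h(1.8907460) = -0.0014362
x6 = 1.8907460 − (-0.0014362)·(-0.0023720)/(-0.0595086) = 1.8908032;  |Δ| = 0.0000572
|x6 − x5| = 0.0000572 < 0.001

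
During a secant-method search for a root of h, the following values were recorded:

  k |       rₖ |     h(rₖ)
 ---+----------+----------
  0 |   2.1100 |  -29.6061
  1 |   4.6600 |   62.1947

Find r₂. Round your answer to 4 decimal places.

2.9324

r₂ = 4.6600 − 62.1947·(4.6600 − 2.1100) / (62.1947 − (-29.6061))
   = 4.6600 − (158.596485)/(91.800800) = 2.932384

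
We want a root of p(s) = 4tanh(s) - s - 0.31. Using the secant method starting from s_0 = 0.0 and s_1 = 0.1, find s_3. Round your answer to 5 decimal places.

0.10383

p(0.0) = -0.3100000, p(0.1) = -0.0113280
s_2 = 0.1000000 − (-0.0113280)·(0.1000000 − 0.0000000) / (-0.0113280 − (-0.3100000)) = 0.1000000 − (-0.0011328)/(0.2986720) = 0.1037928
p(0.1037928) = -0.0001061
s_3 = 0.1037928 − (-0.0001061)·(0.1037928 − 0.1000000) / (-0.0001061 − (-0.0113280)) = 0.1037928 − (-0.0000004)/(0.0112219) = 0.1038287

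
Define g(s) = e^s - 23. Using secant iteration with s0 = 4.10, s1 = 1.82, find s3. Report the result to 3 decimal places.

3.694

g(4.10) = 37.34029, g(1.82) = -16.82814
s2 = 1.82000 − (-16.82814)·(1.82000 − 4.10000) / (-16.82814 − 37.34029) = 1.82000 − (38.36816)/(-54.16843) = 2.52831
g(2.52831) = -10.46766
s3 = 2.52831 − (-10.46766)·(2.52831 − 1.82000) / (-10.46766 − (-16.82814)) = 2.52831 − (-7.41437)/(6.36048) = 3.69401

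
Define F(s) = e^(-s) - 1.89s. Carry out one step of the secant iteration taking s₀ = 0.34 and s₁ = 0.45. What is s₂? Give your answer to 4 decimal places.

0.3670

F(0.34) = 0.069170, F(0.45) = -0.212872
s₂ = 0.450000 − (-0.212872)·(0.450000 − 0.340000) / (-0.212872 − 0.069170) = 0.450000 − (-0.023416)/(-0.282042) = 0.366977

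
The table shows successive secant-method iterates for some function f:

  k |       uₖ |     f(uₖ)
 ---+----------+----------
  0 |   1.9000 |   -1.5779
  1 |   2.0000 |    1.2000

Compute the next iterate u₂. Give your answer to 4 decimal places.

u₂ = 2.0000 − 1.2000·(2.0000 − 1.9000) / (1.2000 − (-1.5779))
   = 2.0000 − (0.120000)/(2.777900) = 1.956802

1.9568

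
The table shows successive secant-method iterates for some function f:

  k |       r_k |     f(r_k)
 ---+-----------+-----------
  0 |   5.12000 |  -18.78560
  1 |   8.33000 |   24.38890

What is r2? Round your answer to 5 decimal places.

r2 = 8.33000 − 24.38890·(8.33000 − 5.12000) / (24.38890 − (-18.78560))
   = 8.33000 − (78.2883690)/(43.1745000) = 6.5166989

6.51670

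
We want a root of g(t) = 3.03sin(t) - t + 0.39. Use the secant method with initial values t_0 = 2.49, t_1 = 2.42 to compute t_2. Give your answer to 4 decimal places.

2.4115

g(2.49) = -0.262446, g(2.42) = -0.028439
t_2 = 2.420000 − (-0.028439)·(2.420000 − 2.490000) / (-0.028439 − (-0.262446)) = 2.420000 − (0.001991)/(0.234007) = 2.411493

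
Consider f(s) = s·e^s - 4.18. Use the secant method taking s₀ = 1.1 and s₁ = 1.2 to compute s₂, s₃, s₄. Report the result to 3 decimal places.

1.229, 1.226, 1.226

f(1.1) = -0.87542, f(1.2) = -0.19586
s₂ = 1.20000 − (-0.19586)·(1.20000 − 1.10000) / (-0.19586 − (-0.87542)) = 1.20000 − (-0.01959)/(0.67956) = 1.22882
f(1.22882) = 0.01913
s₃ = 1.22882 − 0.01913·(1.22882 − 1.20000) / (0.01913 − (-0.19586)) = 1.22882 − (0.00055)/(0.21499) = 1.22626
f(1.22626) = -0.00037
s₄ = 1.22626 − (-0.00037)·(1.22626 − 1.22882) / (-0.00037 − 0.01913) = 1.22626 − (0.00000)/(-0.01950) = 1.22631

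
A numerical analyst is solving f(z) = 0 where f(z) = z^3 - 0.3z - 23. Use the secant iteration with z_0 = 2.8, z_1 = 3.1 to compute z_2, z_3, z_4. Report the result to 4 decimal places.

2.8731, 2.8786, 2.8790

f(2.8) = -1.888000, f(3.1) = 5.861000
z_2 = 3.100000 − 5.861000·(3.100000 − 2.800000) / (5.861000 − (-1.888000)) = 3.100000 − (1.758300)/(7.749000) = 2.873093
f(2.873093) = -0.145505
z_3 = 2.873093 − (-0.145505)·(2.873093 − 3.100000) / (-0.145505 − 5.861000) = 2.873093 − (0.033016)/(-6.006505) = 2.878590
f(2.878590) = -0.010773
z_4 = 2.878590 − (-0.010773)·(2.878590 − 2.873093) / (-0.010773 − (-0.145505)) = 2.878590 − (-0.000059)/(0.134732) = 2.879030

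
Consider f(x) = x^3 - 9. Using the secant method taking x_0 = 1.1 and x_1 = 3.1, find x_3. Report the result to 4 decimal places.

1.9035

f(1.1) = -7.669000, f(3.1) = 20.791000
x_2 = 3.100000 − 20.791000·(3.100000 − 1.100000) / (20.791000 − (-7.669000)) = 3.100000 − (41.582000)/(28.460000) = 1.638932
f(1.638932) = -4.597669
x_3 = 1.638932 − (-4.597669)·(1.638932 − 3.100000) / (-4.597669 − 20.791000) = 1.638932 − (6.717508)/(-25.388669) = 1.903519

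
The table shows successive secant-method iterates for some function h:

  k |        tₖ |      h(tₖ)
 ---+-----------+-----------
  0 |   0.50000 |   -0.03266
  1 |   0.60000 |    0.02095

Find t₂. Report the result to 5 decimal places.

0.56092

t₂ = 0.60000 − 0.02095·(0.60000 − 0.50000) / (0.02095 − (-0.03266))
   = 0.60000 − (0.0020950)/(0.0536100) = 0.5609215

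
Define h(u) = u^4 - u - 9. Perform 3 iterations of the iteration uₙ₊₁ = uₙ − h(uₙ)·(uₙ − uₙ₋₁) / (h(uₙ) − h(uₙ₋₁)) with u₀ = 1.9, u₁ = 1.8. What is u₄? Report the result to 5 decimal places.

h(1.9) = 2.1321000, h(1.8) = -0.3024000
u₂ = 1.8000000 − (-0.3024000)·(1.8000000 − 1.9000000) / (-0.3024000 − 2.1321000) = 1.8000000 − (0.0302400)/(-2.4345000) = 1.8124214
h(1.8124214) = -0.0220408
u₃ = 1.8124214 − (-0.0220408)·(1.8124214 − 1.8000000) / (-0.0220408 − (-0.3024000)) = 1.8124214 − (-0.0002738)/(0.2803592) = 1.8133980
h(1.8133980) = 0.0002568
u₄ = 1.8133980 − 0.0002568·(1.8133980 − 1.8124214) / (0.0002568 − (-0.0220408)) = 1.8133980 − (0.0000003)/(0.0222976) = 1.8133867

1.81339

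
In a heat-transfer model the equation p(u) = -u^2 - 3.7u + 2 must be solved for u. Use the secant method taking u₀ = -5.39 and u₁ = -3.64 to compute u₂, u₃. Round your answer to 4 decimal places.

p(-5.39) = -7.109100, p(-3.64) = 2.218400
u₂ = -3.640000 − 2.218400·(-3.640000 − (-5.390000)) / (2.218400 − (-7.109100)) = -3.640000 − (3.882200)/(9.327500) = -4.056210
p(-4.056210) = 0.555137
u₃ = -4.056210 − 0.555137·(-4.056210 − (-3.640000)) / (0.555137 − 2.218400) = -4.056210 − (-0.231054)/(-1.663263) = -4.195126

-4.0562, -4.1951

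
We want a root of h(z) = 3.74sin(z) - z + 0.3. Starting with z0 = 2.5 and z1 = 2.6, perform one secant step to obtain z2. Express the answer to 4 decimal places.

2.5093

h(2.5) = 0.038286, h(2.6) = -0.372025
z2 = 2.600000 − (-0.372025)·(2.600000 − 2.500000) / (-0.372025 − 0.038286) = 2.600000 − (-0.037202)/(-0.410311) = 2.509331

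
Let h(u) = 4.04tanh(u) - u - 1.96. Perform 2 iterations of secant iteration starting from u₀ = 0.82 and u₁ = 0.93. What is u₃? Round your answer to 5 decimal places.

0.86626

h(0.82) = -0.0527177, h(0.93) = 0.0615993
u₂ = 0.9300000 − 0.0615993·(0.9300000 − 0.8200000) / (0.0615993 − (-0.0527177)) = 0.9300000 − (0.0067759)/(0.1143170) = 0.8707269
h(0.8707269) = 0.0043159
u₃ = 0.8707269 − 0.0043159·(0.8707269 − 0.9300000) / (0.0043159 − 0.0615993) = 0.8707269 − (-0.0002558)/(-0.0572835) = 0.8662611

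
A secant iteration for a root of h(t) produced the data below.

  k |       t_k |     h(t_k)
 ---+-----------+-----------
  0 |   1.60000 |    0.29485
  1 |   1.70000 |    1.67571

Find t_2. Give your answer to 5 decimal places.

t_2 = 1.70000 − 1.67571·(1.70000 − 1.60000) / (1.67571 − 0.29485)
   = 1.70000 − (0.1675710)/(1.3808600) = 1.5786474

1.57865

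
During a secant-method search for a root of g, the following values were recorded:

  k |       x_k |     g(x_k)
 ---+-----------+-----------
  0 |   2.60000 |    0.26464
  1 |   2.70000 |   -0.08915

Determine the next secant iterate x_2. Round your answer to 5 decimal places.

x_2 = 2.70000 − (-0.08915)·(2.70000 − 2.60000) / (-0.08915 − 0.26464)
   = 2.70000 − (-0.0089150)/(-0.3537900) = 2.6748014

2.67480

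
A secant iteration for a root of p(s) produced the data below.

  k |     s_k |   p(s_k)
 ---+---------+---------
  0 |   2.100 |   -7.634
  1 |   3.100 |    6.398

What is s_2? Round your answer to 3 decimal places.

2.644

s_2 = 3.100 − 6.398·(3.100 − 2.100) / (6.398 − (-7.634))
   = 3.100 − (6.39800)/(14.03200) = 2.64404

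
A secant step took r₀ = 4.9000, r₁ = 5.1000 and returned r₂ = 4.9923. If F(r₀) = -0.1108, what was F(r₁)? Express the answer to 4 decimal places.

0.1293

The secant line through (4.9000, -0.1108) and (5.1000, F(r₁)) crosses zero at r₂ = 4.9923.
So (4.9000, -0.1108), (5.1000, F(r₁)), (4.9923, 0) are collinear:
F(r₁) = -0.1108 · (5.1000 − 4.9923) / (4.9000 − 4.9923) = -0.1108 · (0.107700)/(-0.092300) = 0.129287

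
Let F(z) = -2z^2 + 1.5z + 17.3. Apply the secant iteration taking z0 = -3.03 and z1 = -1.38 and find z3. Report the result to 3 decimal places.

F(-3.03) = -5.60680, F(-1.38) = 11.42120
z2 = -1.38000 − 11.42120·(-1.38000 − (-3.03000)) / (11.42120 − (-5.60680)) = -1.38000 − (18.84498)/(17.02800) = -2.48671
F(-2.48671) = 1.20253
z3 = -2.48671 − 1.20253·(-2.48671 − (-1.38000)) / (1.20253 − 11.42120) = -2.48671 − (-1.33085)/(-10.21867) = -2.61694

-2.617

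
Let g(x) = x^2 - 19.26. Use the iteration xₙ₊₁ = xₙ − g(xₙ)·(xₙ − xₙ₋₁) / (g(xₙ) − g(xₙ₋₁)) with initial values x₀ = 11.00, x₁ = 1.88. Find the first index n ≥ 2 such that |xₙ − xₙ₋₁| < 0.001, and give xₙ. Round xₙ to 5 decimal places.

n = 7, xₙ = 4.38862

g(11.00) = 101.7400000, g(1.88) = -15.7256000
x₂ = 1.8800000 − (-15.7256000)·(-9.1200000)/(-117.4656000) = 3.1009317;  |Δ| = 1.2209317
g(3.1009317) = -9.6442227
x₃ = 3.1009317 − (-9.6442227)·(1.2209317)/(6.0813773) = 5.0371604;  |Δ| = 1.9362287
g(5.0371604) = 6.1129844
x₄ = 5.0371604 − 6.1129844·(1.9362287)/(15.7572071) = 4.2860034;  |Δ| = 0.7511570
g(4.2860034) = -0.8901749
x₅ = 4.2860034 − (-0.8901749)·(-0.7511570)/(-7.0031593) = 4.3814833;  |Δ| = 0.0954799
g(4.3814833) = -0.0626040
x₆ = 4.3814833 − (-0.0626040)·(0.0954799)/(0.8275709) = 4.3887062;  |Δ| = 0.0072229
g(4.3887062) = 0.0007418
x₇ = 4.3887062 − 0.0007418·(0.0072229)/(0.0633458) = 4.3886216;  |Δ| = 0.0000846
|x₇ − x₆| = 0.0000846 < 0.001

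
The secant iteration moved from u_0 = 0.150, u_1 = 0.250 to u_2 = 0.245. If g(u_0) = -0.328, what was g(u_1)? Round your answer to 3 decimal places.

0.017

The secant line through (0.150, -0.328) and (0.250, g(u_1)) crosses zero at u_2 = 0.245.
So (0.150, -0.328), (0.250, g(u_1)), (0.245, 0) are collinear:
g(u_1) = -0.328 · (0.250 − 0.245) / (0.150 − 0.245) = -0.328 · (0.00500)/(-0.09500) = 0.01726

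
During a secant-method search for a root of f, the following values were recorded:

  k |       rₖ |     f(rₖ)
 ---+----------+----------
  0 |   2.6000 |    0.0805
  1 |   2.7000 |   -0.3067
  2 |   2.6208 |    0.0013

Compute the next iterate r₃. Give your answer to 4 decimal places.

r₃ = 2.6208 − 0.0013·(2.6208 − 2.7000) / (0.0013 − (-0.3067))
   = 2.6208 − (-0.000103)/(0.308000) = 2.621134

2.6211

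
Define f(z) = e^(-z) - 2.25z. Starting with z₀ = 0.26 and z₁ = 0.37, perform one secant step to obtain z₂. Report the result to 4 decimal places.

0.3224

f(0.26) = 0.186052, f(0.37) = -0.141766
z₂ = 0.370000 − (-0.141766)·(0.370000 − 0.260000) / (-0.141766 − 0.186052) = 0.370000 − (-0.015594)/(-0.327817) = 0.322430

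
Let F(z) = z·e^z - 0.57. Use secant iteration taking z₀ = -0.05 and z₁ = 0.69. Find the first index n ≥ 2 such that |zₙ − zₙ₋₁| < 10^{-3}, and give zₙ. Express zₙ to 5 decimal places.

n = 6, zₙ = 0.38706

F(-0.05) = -0.6175615, F(0.69) = 0.8056637
z₂ = 0.6900000 − 0.8056637·(0.7400000)/(1.4232252) = 0.2710985;  |Δ| = 0.4189015
F(0.2710985) = -0.2144803
z₃ = 0.2710985 − (-0.2144803)·(-0.4189015)/(-1.0201440) = 0.3591705;  |Δ| = 0.0880720
F(0.3591705) = -0.0556172
z₄ = 0.3591705 − (-0.0556172)·(0.0880720)/(0.1588630) = 0.3900041;  |Δ| = 0.0308336
F(0.3900041) = 0.0060309
z₅ = 0.3900041 − 0.0060309·(0.0308336)/(0.0616482) = 0.3869877;  |Δ| = 0.0030164
F(0.3869877) = -0.0001458
z₆ = 0.3869877 − (-0.0001458)·(-0.0030164)/(-0.0061767) = 0.3870589;  |Δ| = 0.0000712
|z₆ − z₅| = 0.0000712 < 10^{-3}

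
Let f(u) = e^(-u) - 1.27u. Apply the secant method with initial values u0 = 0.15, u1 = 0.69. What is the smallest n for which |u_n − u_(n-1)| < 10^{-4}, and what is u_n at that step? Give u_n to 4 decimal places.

n = 5, u_n = 0.4849

f(0.15) = 0.670208, f(0.69) = -0.374724
u2 = 0.690000 − (-0.374724)·(0.540000)/(-1.044932) = 0.496350;  |Δ| = 0.193650
f(0.496350) = -0.021616
u3 = 0.496350 − (-0.021616)·(-0.193650)/(0.353108) = 0.484495;  |Δ| = 0.011855
f(0.484495) = 0.000699
u4 = 0.484495 − 0.000699·(-0.011855)/(0.022315) = 0.484867;  |Δ| = 0.000371
f(0.484867) = -0.000001
u5 = 0.484867 − (-0.000001)·(0.000371)/(-0.000700) = 0.484866;  |Δ| = 0.000001
|u5 − u4| = 0.000001 < 10^{-4}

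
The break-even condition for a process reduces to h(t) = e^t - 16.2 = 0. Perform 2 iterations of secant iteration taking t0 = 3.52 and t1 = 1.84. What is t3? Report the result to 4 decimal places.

2.9846

h(3.52) = 17.584428, h(1.84) = -9.903462
t2 = 1.840000 − (-9.903462)·(1.840000 − 3.520000) / (-9.903462 − 17.584428) = 1.840000 − (16.637816)/(-27.487890) = 2.445278
h(2.445278) = -4.666244
t3 = 2.445278 − (-4.666244)·(2.445278 − 1.840000) / (-4.666244 − (-9.903462)) = 2.445278 − (-2.824375)/(5.237217) = 2.984567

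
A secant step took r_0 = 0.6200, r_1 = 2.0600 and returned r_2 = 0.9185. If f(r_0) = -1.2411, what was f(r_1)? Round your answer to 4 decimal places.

4.7461

The secant line through (0.6200, -1.2411) and (2.0600, f(r_1)) crosses zero at r_2 = 0.9185.
So (0.6200, -1.2411), (2.0600, f(r_1)), (0.9185, 0) are collinear:
f(r_1) = -1.2411 · (2.0600 − 0.9185) / (0.6200 − 0.9185) = -1.2411 · (1.141500)/(-0.298500) = 4.746116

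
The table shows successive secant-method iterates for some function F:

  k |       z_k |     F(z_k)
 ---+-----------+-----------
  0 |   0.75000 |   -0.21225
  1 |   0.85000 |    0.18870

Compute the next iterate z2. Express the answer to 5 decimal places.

z2 = 0.85000 − 0.18870·(0.85000 − 0.75000) / (0.18870 − (-0.21225))
   = 0.85000 − (0.0188700)/(0.4009500) = 0.8029368

0.80294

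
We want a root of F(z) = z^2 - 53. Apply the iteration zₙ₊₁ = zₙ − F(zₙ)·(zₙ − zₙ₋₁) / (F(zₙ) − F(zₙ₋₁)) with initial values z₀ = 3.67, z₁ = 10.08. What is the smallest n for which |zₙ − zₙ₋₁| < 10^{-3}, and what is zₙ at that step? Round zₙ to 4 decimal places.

F(3.67) = -39.531100, F(10.08) = 48.606400
z₂ = 10.080000 − 48.606400·(6.410000)/(88.137500) = 6.544989;  |Δ| = 3.535011
F(6.544989) = -10.163118
z₃ = 6.544989 − (-10.163118)·(-3.535011)/(-58.769518) = 7.156305;  |Δ| = 0.611316
F(7.156305) = -1.787301
z₄ = 7.156305 − (-1.787301)·(0.611316)/(8.375817) = 7.286752;  |Δ| = 0.130448
F(7.286752) = 0.096761
z₅ = 7.286752 − 0.096761·(0.130448)/(1.884062) = 7.280053;  |Δ| = 0.006699
F(7.280053) = -0.000829
z₆ = 7.280053 − (-0.000829)·(-0.006699)/(-0.097590) = 7.280110;  |Δ| = 0.000057
|z₆ − z₅| = 0.000057 < 10^{-3}

n = 6, zₙ = 7.2801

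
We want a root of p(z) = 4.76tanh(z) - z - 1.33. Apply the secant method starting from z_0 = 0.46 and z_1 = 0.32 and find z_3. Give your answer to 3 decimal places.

p(0.46) = 0.25720, p(0.32) = -0.17675
z_2 = 0.32000 − (-0.17675)·(0.32000 − 0.46000) / (-0.17675 − 0.25720) = 0.32000 − (0.02474)/(-0.43395) = 0.37702
p(0.37702) = 0.00714
z_3 = 0.37702 − 0.00714·(0.37702 − 0.32000) / (0.00714 − (-0.17675)) = 0.37702 − (0.00041)/(0.18389) = 0.37481

0.375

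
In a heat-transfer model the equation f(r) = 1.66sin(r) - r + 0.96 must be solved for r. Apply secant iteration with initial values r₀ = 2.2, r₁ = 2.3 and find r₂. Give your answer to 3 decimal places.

2.250

f(2.2) = 0.10210, f(2.3) = -0.10213
r₂ = 2.30000 − (-0.10213)·(2.30000 − 2.20000) / (-0.10213 − 0.10210) = 2.30000 − (-0.01021)/(-0.20423) = 2.24999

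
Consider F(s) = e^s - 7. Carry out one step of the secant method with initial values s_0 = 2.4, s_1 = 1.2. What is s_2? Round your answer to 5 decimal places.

1.77326

F(2.4) = 4.0231764, F(1.2) = -3.6798831
s_2 = 1.2000000 − (-3.6798831)·(1.2000000 − 2.4000000) / (-3.6798831 − 4.0231764) = 1.2000000 − (4.4158597)/(-7.7030595) = 1.7732605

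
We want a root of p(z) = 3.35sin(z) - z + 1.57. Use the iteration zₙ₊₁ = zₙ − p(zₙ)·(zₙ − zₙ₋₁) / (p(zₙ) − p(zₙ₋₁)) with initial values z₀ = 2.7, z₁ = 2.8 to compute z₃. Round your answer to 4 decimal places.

p(2.7) = 0.301723, p(2.8) = -0.107790
z₂ = 2.800000 − (-0.107790)·(2.800000 − 2.700000) / (-0.107790 − 0.301723) = 2.800000 − (-0.010779)/(-0.409512) = 2.773679
p(2.773679) = 0.001216
z₃ = 2.773679 − 0.001216·(2.773679 − 2.800000) / (0.001216 − (-0.107790)) = 2.773679 − (-0.000032)/(0.109005) = 2.773972

2.7740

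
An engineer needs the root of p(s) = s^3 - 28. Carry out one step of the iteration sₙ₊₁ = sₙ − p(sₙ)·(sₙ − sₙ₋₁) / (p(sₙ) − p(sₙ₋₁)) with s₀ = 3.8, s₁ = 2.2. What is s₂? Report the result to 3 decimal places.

2.828

p(3.8) = 26.87200, p(2.2) = -17.35200
s₂ = 2.20000 − (-17.35200)·(2.20000 − 3.80000) / (-17.35200 − 26.87200) = 2.20000 − (27.76320)/(-44.22400) = 2.82779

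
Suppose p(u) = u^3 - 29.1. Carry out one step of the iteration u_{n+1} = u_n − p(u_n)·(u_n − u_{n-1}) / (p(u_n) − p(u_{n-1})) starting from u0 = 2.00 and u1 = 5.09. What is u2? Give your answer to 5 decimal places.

2.52634

p(2.00) = -21.1000000, p(5.09) = 102.7722290
u2 = 5.0900000 − 102.7722290·(5.0900000 − 2.0000000) / (102.7722290 − (-21.1000000)) = 5.0900000 − (317.5661876)/(123.8722290) = 2.5263407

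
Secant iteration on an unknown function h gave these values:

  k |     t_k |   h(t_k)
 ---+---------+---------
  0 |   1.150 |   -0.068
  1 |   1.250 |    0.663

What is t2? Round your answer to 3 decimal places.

t2 = 1.250 − 0.663·(1.250 − 1.150) / (0.663 − (-0.068))
   = 1.250 − (0.06630)/(0.73100) = 1.15930

1.159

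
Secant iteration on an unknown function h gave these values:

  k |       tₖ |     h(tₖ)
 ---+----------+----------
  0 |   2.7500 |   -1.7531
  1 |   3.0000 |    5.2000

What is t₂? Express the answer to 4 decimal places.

t₂ = 3.0000 − 5.2000·(3.0000 − 2.7500) / (5.2000 − (-1.7531))
   = 3.0000 − (1.300000)/(6.953100) = 2.813033

2.8130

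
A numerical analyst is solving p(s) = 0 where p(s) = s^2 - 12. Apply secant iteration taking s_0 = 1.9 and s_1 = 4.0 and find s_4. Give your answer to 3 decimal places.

3.464

p(1.9) = -8.39000, p(4.0) = 4.00000
s_2 = 4.00000 − 4.00000·(4.00000 − 1.90000) / (4.00000 − (-8.39000)) = 4.00000 − (8.40000)/(12.39000) = 3.32203
p(3.32203) = -0.96409
s_3 = 3.32203 − (-0.96409)·(3.32203 − 4.00000) / (-0.96409 − 4.00000) = 3.32203 − (0.65362)/(-4.96409) = 3.45370
p(3.45370) = -0.07193
s_4 = 3.45370 − (-0.07193)·(3.45370 − 3.32203) / (-0.07193 − (-0.96409)) = 3.45370 − (-0.00947)/(0.89216) = 3.46432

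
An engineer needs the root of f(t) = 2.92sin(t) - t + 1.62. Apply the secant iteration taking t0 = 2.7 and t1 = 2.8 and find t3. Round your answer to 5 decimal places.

f(2.7) = 0.1679493, f(2.8) = -0.2018346
t2 = 2.8000000 − (-0.2018346)·(2.8000000 − 2.7000000) / (-0.2018346 − 0.1679493) = 2.8000000 − (-0.0201835)/(-0.3697839) = 2.7454182
f(2.7454182) = 0.0013862
t3 = 2.7454182 − 0.0013862·(2.7454182 − 2.8000000) / (0.0013862 − (-0.2018346)) = 2.7454182 − (-0.0000757)/(0.2032208) = 2.7457905

2.74579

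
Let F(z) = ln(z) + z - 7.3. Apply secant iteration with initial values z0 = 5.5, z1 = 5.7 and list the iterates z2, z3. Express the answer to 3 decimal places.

F(5.5) = -0.09525, F(5.7) = 0.14047
z2 = 5.70000 − 0.14047·(5.70000 − 5.50000) / (0.14047 − (-0.09525)) = 5.70000 − (0.02809)/(0.23572) = 5.58082
F(5.58082) = 0.00015
z3 = 5.58082 − 0.00015·(5.58082 − 5.70000) / (0.00015 − 0.14047) = 5.58082 − (-0.00002)/(-0.14031) = 5.58069

5.581, 5.581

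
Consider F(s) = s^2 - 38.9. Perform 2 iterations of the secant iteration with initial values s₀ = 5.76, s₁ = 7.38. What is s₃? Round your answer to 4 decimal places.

F(5.76) = -5.722400, F(7.38) = 15.564400
s₂ = 7.380000 − 15.564400·(7.380000 − 5.760000) / (15.564400 − (-5.722400)) = 7.380000 − (25.214328)/(21.286800) = 6.195495
F(6.195495) = -0.515846
s₃ = 6.195495 − (-0.515846)·(6.195495 − 7.380000) / (-0.515846 − 15.564400) = 6.195495 − (0.611022)/(-16.080246) = 6.233493

6.2335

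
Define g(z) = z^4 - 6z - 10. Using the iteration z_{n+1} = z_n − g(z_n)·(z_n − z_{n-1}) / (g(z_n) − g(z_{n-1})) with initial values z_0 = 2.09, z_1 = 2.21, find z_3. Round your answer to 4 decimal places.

g(2.09) = -3.459702, g(2.21) = 0.594433
z_2 = 2.210000 − 0.594433·(2.210000 − 2.090000) / (0.594433 − (-3.459702)) = 2.210000 − (0.071332)/(4.054135) = 2.192405
g(2.192405) = -0.050640
z_3 = 2.192405 − (-0.050640)·(2.192405 − 2.210000) / (-0.050640 − 0.594433) = 2.192405 − (0.000891)/(-0.645073) = 2.193786

2.1938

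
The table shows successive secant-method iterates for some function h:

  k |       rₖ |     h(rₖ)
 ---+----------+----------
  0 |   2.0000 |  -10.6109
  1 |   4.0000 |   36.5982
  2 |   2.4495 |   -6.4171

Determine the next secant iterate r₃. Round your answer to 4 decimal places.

r₃ = 2.4495 − (-6.4171)·(2.4495 − 4.0000) / (-6.4171 − 36.5982)
   = 2.4495 − (9.949714)/(-43.015300) = 2.680806

2.6808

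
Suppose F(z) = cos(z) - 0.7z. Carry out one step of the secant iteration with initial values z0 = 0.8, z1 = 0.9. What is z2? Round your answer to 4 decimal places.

F(0.8) = 0.136707, F(0.9) = -0.008390
z2 = 0.900000 − (-0.008390)·(0.900000 − 0.800000) / (-0.008390 − 0.136707) = 0.900000 − (-0.000839)/(-0.145097) = 0.894218

0.8942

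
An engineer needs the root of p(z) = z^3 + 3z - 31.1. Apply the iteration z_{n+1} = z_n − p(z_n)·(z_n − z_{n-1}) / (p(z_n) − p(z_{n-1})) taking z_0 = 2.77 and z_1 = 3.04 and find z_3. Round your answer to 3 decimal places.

2.828

p(2.77) = -1.53607, p(3.04) = 6.11446
z_2 = 3.04000 − 6.11446·(3.04000 − 2.77000) / (6.11446 − (-1.53607)) = 3.04000 − (1.65091)/(7.65053) = 2.82421
p(2.82421) = -0.10100
z_3 = 2.82421 − (-0.10100)·(2.82421 − 3.04000) / (-0.10100 − 6.11446) = 2.82421 − (0.02180)/(-6.21547) = 2.82772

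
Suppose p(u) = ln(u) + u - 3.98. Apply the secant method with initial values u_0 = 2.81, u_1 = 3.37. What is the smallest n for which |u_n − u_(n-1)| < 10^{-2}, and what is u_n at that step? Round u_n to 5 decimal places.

p(2.81) = -0.1368155, p(3.37) = 0.6049127
u_2 = 3.3700000 − 0.6049127·(0.5600000)/(0.7417283) = 2.9132948;  |Δ| = 0.4567052
p(2.9132948) = 0.0025795
u_3 = 2.9132948 − 0.0025795·(-0.4567052)/(-0.6023332) = 2.9113390;  |Δ| = 0.0019558
|u_3 − u_2| = 0.0019558 < 10^{-2}

n = 3, u_n = 2.91134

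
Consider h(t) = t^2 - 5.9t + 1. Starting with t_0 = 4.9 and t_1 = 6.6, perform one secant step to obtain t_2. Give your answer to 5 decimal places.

5.59643

h(4.9) = -3.9000000, h(6.6) = 5.6200000
t_2 = 6.6000000 − 5.6200000·(6.6000000 − 4.9000000) / (5.6200000 − (-3.9000000)) = 6.6000000 − (9.5540000)/(9.5200000) = 5.5964286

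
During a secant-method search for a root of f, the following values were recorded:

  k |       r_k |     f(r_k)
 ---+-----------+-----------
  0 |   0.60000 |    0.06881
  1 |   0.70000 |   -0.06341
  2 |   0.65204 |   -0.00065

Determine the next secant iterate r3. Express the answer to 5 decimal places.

0.65154

r3 = 0.65204 − (-0.00065)·(0.65204 − 0.70000) / (-0.00065 − (-0.06341))
   = 0.65204 − (0.0000312)/(0.0627600) = 0.6515433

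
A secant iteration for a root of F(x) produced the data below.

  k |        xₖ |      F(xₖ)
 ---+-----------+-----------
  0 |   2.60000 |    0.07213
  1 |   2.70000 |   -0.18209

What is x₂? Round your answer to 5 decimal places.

x₂ = 2.70000 − (-0.18209)·(2.70000 − 2.60000) / (-0.18209 − 0.07213)
   = 2.70000 − (-0.0182090)/(-0.2542200) = 2.6283731

2.62837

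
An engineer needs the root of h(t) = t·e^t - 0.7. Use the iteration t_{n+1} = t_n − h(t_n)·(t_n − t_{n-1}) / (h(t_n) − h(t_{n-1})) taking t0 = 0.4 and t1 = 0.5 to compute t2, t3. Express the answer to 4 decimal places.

0.4454, 0.4474

h(0.4) = -0.103270, h(0.5) = 0.124361
t2 = 0.500000 − 0.124361·(0.500000 − 0.400000) / (0.124361 − (-0.103270)) = 0.500000 − (0.012436)/(0.227631) = 0.445367
h(0.445367) = -0.004753
t3 = 0.445367 − (-0.004753)·(0.445367 − 0.500000) / (-0.004753 − 0.124361) = 0.445367 − (0.000260)/(-0.129114) = 0.447379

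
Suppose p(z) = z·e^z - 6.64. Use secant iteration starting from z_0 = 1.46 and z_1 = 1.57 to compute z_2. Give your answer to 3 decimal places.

1.491

p(1.46) = -0.35330, p(1.57) = 0.90644
z_2 = 1.57000 − 0.90644·(1.57000 − 1.46000) / (0.90644 − (-0.35330)) = 1.57000 − (0.09971)/(1.25974) = 1.49085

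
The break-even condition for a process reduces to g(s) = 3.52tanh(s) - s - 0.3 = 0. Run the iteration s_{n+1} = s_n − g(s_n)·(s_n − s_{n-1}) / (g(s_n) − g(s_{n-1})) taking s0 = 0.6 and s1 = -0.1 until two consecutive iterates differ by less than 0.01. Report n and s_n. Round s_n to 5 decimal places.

g(0.6) = 0.9904145, g(-0.1) = -0.5508313
s2 = -0.1000000 − (-0.5508313)·(-0.7000000)/(-1.5412458) = 0.1501755;  |Δ| = 0.2501755
g(0.1501755) = 0.0745039
s3 = 0.1501755 − 0.0745039·(0.2501755)/(0.6253352) = 0.1203690;  |Δ| = 0.0298065
g(0.1203690) = 0.0012954
s4 = 0.1203690 − 0.0012954·(-0.0298065)/(-0.0732084) = 0.1198416;  |Δ| = 0.0005274
|s4 − s3| = 0.0005274 < 0.01

n = 4, s_n = 0.11984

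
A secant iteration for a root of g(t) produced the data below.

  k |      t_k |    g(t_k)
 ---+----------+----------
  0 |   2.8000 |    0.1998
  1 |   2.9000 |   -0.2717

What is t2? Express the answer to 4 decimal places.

2.8424

t2 = 2.9000 − (-0.2717)·(2.9000 − 2.8000) / (-0.2717 − 0.1998)
   = 2.9000 − (-0.027170)/(-0.471500) = 2.842375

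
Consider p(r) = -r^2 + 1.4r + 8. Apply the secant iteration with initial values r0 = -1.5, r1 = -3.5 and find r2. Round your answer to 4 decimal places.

-2.0703

p(-1.5) = 3.650000, p(-3.5) = -9.150000
r2 = -3.500000 − (-9.150000)·(-3.500000 − (-1.500000)) / (-9.150000 − 3.650000) = -3.500000 − (18.300000)/(-12.800000) = -2.070312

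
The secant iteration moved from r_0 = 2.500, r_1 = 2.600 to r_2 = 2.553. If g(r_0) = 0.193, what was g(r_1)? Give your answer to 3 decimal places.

-0.171

The secant line through (2.500, 0.193) and (2.600, g(r_1)) crosses zero at r_2 = 2.553.
So (2.500, 0.193), (2.600, g(r_1)), (2.553, 0) are collinear:
g(r_1) = 0.193 · (2.600 − 2.553) / (2.500 − 2.553) = 0.193 · (0.04700)/(-0.05300) = -0.17115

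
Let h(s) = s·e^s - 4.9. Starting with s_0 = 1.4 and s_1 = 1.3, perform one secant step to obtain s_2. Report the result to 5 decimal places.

1.31432

h(1.4) = 0.7772800, h(1.3) = -0.1299143
s_2 = 1.3000000 − (-0.1299143)·(1.3000000 − 1.4000000) / (-0.1299143 − 0.7772800) = 1.3000000 − (0.0129914)/(-0.9071943) = 1.3143205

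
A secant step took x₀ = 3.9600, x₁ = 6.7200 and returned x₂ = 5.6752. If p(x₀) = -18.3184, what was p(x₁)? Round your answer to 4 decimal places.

11.1585

The secant line through (3.9600, -18.3184) and (6.7200, p(x₁)) crosses zero at x₂ = 5.6752.
So (3.9600, -18.3184), (6.7200, p(x₁)), (5.6752, 0) are collinear:
p(x₁) = -18.3184 · (6.7200 − 5.6752) / (3.9600 − 5.6752) = -18.3184 · (1.044800)/(-1.715200) = 11.158503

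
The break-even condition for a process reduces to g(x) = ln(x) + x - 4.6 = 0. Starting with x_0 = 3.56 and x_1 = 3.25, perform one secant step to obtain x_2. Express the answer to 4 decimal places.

3.3824

g(3.56) = 0.229761, g(3.25) = -0.171345
x_2 = 3.250000 − (-0.171345)·(3.250000 − 3.560000) / (-0.171345 − 0.229761) = 3.250000 − (0.053117)/(-0.401106) = 3.382426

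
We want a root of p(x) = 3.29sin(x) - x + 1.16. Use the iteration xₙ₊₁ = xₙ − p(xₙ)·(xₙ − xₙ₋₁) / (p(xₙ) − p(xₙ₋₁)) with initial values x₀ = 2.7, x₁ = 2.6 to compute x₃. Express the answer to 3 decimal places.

p(2.7) = -0.13392, p(2.6) = 0.25600
x₂ = 2.60000 − 0.25600·(2.60000 − 2.70000) / (0.25600 − (-0.13392)) = 2.60000 − (-0.02560)/(0.38992) = 2.66565
p(2.66565) = 0.00173
x₃ = 2.66565 − 0.00173·(2.66565 − 2.60000) / (0.00173 − 0.25600) = 2.66565 − (0.00011)/(-0.25427) = 2.66610

2.666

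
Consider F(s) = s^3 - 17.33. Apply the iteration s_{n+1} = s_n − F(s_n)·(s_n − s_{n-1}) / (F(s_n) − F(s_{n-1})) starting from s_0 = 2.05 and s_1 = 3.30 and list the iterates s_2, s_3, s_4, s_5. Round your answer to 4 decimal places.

F(2.05) = -8.714875, F(3.30) = 18.607000
s_2 = 3.300000 − 18.607000·(3.300000 − 2.050000) / (18.607000 − (-8.714875)) = 3.300000 − (23.258750)/(27.321875) = 2.448713
F(2.448713) = -2.647034
s_3 = 2.448713 − (-2.647034)·(2.448713 − 3.300000) / (-2.647034 − 18.607000) = 2.448713 − (2.253385)/(-21.254034) = 2.554735
F(2.554735) = -0.656090
s_4 = 2.554735 − (-0.656090)·(2.554735 − 2.448713) / (-0.656090 − (-2.647034)) = 2.554735 − (-0.069560)/(1.990944) = 2.589673
F(2.589673) = 0.037395
s_5 = 2.589673 − 0.037395·(2.589673 − 2.554735) / (0.037395 − (-0.656090)) = 2.589673 − (0.001307)/(0.693485) = 2.587789

2.4487, 2.5547, 2.5897, 2.5878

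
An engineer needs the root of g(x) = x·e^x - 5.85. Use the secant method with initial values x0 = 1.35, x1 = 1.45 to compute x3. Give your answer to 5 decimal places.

g(1.35) = -0.6424755, g(1.45) = 0.3315160
x2 = 1.4500000 − 0.3315160·(1.4500000 − 1.3500000) / (0.3315160 − (-0.6424755)) = 1.4500000 − (0.0331516)/(0.9739916) = 1.4159632
g(1.4159632) = -0.0155901
x3 = 1.4159632 − (-0.0155901)·(1.4159632 − 1.4500000) / (-0.0155901 − 0.3315160) = 1.4159632 − (0.0005306)/(-0.3471062) = 1.4174919

1.41749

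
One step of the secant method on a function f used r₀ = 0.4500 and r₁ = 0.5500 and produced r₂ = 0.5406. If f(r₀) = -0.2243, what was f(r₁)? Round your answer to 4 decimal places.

0.0233

The secant line through (0.4500, -0.2243) and (0.5500, f(r₁)) crosses zero at r₂ = 0.5406.
So (0.4500, -0.2243), (0.5500, f(r₁)), (0.5406, 0) are collinear:
f(r₁) = -0.2243 · (0.5500 − 0.5406) / (0.4500 − 0.5406) = -0.2243 · (0.009400)/(-0.090600) = 0.023272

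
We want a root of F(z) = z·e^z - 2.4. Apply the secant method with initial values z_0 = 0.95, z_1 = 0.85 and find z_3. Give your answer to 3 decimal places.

0.939

F(0.95) = 0.05642, F(0.85) = -0.41130
z_2 = 0.85000 − (-0.41130)·(0.85000 − 0.95000) / (-0.41130 − 0.05642) = 0.85000 − (0.04113)/(-0.46772) = 0.93794
F(0.93794) = -0.00385
z_3 = 0.93794 − (-0.00385)·(0.93794 − 0.85000) / (-0.00385 − (-0.41130)) = 0.93794 − (-0.00034)/(0.40745) = 0.93877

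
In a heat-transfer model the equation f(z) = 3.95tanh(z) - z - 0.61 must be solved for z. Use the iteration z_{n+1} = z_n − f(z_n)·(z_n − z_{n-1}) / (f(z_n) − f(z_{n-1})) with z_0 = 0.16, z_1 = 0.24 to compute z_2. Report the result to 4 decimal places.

0.2113

f(0.16) = -0.143338, f(0.24) = 0.080208
z_2 = 0.240000 − 0.080208·(0.240000 − 0.160000) / (0.080208 − (-0.143338)) = 0.240000 − (0.006417)/(0.223547) = 0.211296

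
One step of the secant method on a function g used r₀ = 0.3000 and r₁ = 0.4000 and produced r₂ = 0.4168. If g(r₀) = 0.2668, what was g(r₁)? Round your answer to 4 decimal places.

0.0384

The secant line through (0.3000, 0.2668) and (0.4000, g(r₁)) crosses zero at r₂ = 0.4168.
So (0.3000, 0.2668), (0.4000, g(r₁)), (0.4168, 0) are collinear:
g(r₁) = 0.2668 · (0.4000 − 0.4168) / (0.3000 − 0.4168) = 0.2668 · (-0.016800)/(-0.116800) = 0.038375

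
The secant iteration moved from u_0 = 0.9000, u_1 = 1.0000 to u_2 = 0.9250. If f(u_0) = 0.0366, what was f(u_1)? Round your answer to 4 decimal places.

-0.1098

The secant line through (0.9000, 0.0366) and (1.0000, f(u_1)) crosses zero at u_2 = 0.9250.
So (0.9000, 0.0366), (1.0000, f(u_1)), (0.9250, 0) are collinear:
f(u_1) = 0.0366 · (1.0000 − 0.9250) / (0.9000 − 0.9250) = 0.0366 · (0.075000)/(-0.025000) = -0.109800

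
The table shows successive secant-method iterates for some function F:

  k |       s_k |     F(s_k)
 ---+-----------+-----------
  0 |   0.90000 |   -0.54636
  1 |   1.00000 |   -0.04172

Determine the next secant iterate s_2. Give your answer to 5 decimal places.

s_2 = 1.00000 − (-0.04172)·(1.00000 − 0.90000) / (-0.04172 − (-0.54636))
   = 1.00000 − (-0.0041720)/(0.5046400) = 1.0082673

1.00827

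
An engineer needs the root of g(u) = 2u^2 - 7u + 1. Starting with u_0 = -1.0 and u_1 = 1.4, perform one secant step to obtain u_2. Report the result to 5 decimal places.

g(-1.0) = 10.0000000, g(1.4) = -4.8800000
u_2 = 1.4000000 − (-4.8800000)·(1.4000000 − (-1.0000000)) / (-4.8800000 − 10.0000000) = 1.4000000 − (-11.7120000)/(-14.8800000) = 0.6129032

0.61290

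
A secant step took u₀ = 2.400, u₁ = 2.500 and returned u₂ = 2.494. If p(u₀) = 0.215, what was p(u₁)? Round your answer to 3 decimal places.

The secant line through (2.400, 0.215) and (2.500, p(u₁)) crosses zero at u₂ = 2.494.
So (2.400, 0.215), (2.500, p(u₁)), (2.494, 0) are collinear:
p(u₁) = 0.215 · (2.500 − 2.494) / (2.400 − 2.494) = 0.215 · (0.00600)/(-0.09400) = -0.01372

-0.014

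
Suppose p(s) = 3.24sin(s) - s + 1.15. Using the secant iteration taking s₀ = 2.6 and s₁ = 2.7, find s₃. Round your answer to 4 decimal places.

2.6576

p(2.6) = 0.220224, p(2.7) = -0.165289
s₂ = 2.700000 − (-0.165289)·(2.700000 − 2.600000) / (-0.165289 − 0.220224) = 2.700000 − (-0.016529)/(-0.385514) = 2.657125
p(2.657125) = 0.001864
s₃ = 2.657125 − 0.001864·(2.657125 − 2.700000) / (0.001864 − (-0.165289)) = 2.657125 − (-0.000080)/(0.167153) = 2.657603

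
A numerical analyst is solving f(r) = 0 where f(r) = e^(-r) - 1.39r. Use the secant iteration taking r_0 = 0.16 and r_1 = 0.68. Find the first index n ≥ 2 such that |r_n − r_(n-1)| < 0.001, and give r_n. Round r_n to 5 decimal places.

n = 4, r_n = 0.45599

f(0.16) = 0.6297438, f(0.68) = -0.4385830
r_2 = 0.6800000 − (-0.4385830)·(0.5200000)/(-1.0683268) = 0.4665230;  |Δ| = 0.2134770
f(0.4665230) = -0.0212879
r_3 = 0.4665230 − (-0.0212879)·(-0.2134770)/(0.4172952) = 0.4556327;  |Δ| = 0.0108903
f(0.4556327) = 0.0007171
r_4 = 0.4556327 − 0.0007171·(-0.0108903)/(0.0220050) = 0.4559877;  |Δ| = 0.0003549
|r_4 − r_3| = 0.0003549 < 0.001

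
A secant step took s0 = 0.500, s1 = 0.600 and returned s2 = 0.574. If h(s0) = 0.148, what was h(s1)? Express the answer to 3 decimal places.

-0.052

The secant line through (0.500, 0.148) and (0.600, h(s1)) crosses zero at s2 = 0.574.
So (0.500, 0.148), (0.600, h(s1)), (0.574, 0) are collinear:
h(s1) = 0.148 · (0.600 − 0.574) / (0.500 − 0.574) = 0.148 · (0.02600)/(-0.07400) = -0.05200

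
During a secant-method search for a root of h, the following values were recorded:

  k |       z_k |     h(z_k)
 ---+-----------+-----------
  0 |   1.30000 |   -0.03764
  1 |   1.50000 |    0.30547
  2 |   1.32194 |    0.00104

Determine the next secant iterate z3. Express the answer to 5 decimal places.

1.32133

z3 = 1.32194 − 0.00104·(1.32194 − 1.50000) / (0.00104 − 0.30547)
   = 1.32194 − (-0.0001852)/(-0.3044300) = 1.3213317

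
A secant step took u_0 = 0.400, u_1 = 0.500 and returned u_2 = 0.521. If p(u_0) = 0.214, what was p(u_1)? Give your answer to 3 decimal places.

The secant line through (0.400, 0.214) and (0.500, p(u_1)) crosses zero at u_2 = 0.521.
So (0.400, 0.214), (0.500, p(u_1)), (0.521, 0) are collinear:
p(u_1) = 0.214 · (0.500 − 0.521) / (0.400 − 0.521) = 0.214 · (-0.02100)/(-0.12100) = 0.03714

0.037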